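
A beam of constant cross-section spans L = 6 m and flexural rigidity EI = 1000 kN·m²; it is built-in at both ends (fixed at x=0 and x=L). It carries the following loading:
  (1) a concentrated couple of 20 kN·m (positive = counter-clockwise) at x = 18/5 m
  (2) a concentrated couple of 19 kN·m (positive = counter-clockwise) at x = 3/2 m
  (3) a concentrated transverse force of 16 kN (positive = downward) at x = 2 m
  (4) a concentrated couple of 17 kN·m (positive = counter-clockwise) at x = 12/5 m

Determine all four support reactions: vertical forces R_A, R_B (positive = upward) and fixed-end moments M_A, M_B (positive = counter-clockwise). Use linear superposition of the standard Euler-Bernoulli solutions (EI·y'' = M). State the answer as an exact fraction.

Load 1 — applied couple M₀=20 kN·m at a=18/5 m (b=L-a=12/5):
  R_A = 6M₀ab/L³ = 6·20·(18/5)·(12/5)/6³ = 24/5 kN
  M_A = M₀b(2a-b)/L² = 20·(12/5)·(2·(18/5)-(12/5))/6² = 32/5 kN·m
  R_B = -6M₀ab/L³ = -6·20·(18/5)·(12/5)/6³ = -24/5 kN
  M_B = M₀a(2b-a)/L² = 20·(18/5)·(2·(12/5)-(18/5))/6² = 12/5 kN·m
Load 2 — applied couple M₀=19 kN·m at a=3/2 m (b=L-a=9/2):
  R_A = 6M₀ab/L³ = 6·19·(3/2)·(9/2)/6³ = 57/16 kN
  M_A = M₀b(2a-b)/L² = 19·(9/2)·(2·(3/2)-(9/2))/6² = -57/16 kN·m
  R_B = -6M₀ab/L³ = -6·19·(3/2)·(9/2)/6³ = -57/16 kN
  M_B = M₀a(2b-a)/L² = 19·(3/2)·(2·(9/2)-(3/2))/6² = 95/16 kN·m
Load 3 — point force P=16 kN at a=2 m (b=L-a=4):
  R_A = Pb²(3a+b)/L³ = 16·4²·(3·2+4)/6³ = 320/27 kN
  M_A = Pab²/L² = 16·2·4²/6² = 128/9 kN·m
  R_B = Pa²(a+3b)/L³ = 16·2²·(2+3·4)/6³ = 112/27 kN
  M_B = -Pa²b/L² = -16·2²·4/6² = -64/9 kN·m
Load 4 — applied couple M₀=17 kN·m at a=12/5 m (b=L-a=18/5):
  R_A = 6M₀ab/L³ = 6·17·(12/5)·(18/5)/6³ = 102/25 kN
  M_A = M₀b(2a-b)/L² = 17·(18/5)·(2·(12/5)-(18/5))/6² = 51/25 kN·m
  R_B = -6M₀ab/L³ = -6·17·(12/5)·(18/5)/6³ = -102/25 kN
  M_B = M₀a(2b-a)/L² = 17·(12/5)·(2·(18/5)-(12/5))/6² = 136/25 kN·m
Superposition: R_A = 262379/10800 kN, M_A = 68759/3600 kN·m, R_B = -89579/10800 kN, M_B = 23999/3600 kN·m

R_A = 262379/10800 kN, M_A = 68759/3600 kN·m, R_B = -89579/10800 kN, M_B = 23999/3600 kN·m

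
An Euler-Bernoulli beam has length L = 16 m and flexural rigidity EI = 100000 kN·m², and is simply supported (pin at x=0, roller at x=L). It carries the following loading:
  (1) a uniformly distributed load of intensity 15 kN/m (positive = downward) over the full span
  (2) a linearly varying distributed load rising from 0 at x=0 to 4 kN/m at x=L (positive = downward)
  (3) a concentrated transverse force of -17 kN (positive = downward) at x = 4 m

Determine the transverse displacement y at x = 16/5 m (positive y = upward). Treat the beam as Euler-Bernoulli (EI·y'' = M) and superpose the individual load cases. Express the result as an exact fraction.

Load 1 — uniform load w=15 kN/m over full span:
  y_1 = -wx(L³-2Lx²+x³)/(24EI) = -15·(16/5)·(16³-2·16·(16/5)²+(16/5)³)/(24·100000) = -29696/390625 m
Load 2 — triangular load w₀=4 kN/m (0→w₀ over full span):
  y_2 = -w₀x(7L⁴-10L²x²+3x⁴)/(360LEI) = -4·(16/5)·(7·16⁴-10·16²·(16/5)²+3·(16/5)⁴)/(360·16·100000) = -1409024/146484375 m
Load 3 — point force P=-17 kN at a=4 m (b=L-a=12):
  y_3 = -Pbx(L²-b²-x²)/(6LEI)  [x≤a] = -(-17)·12·(16/5)·(16²-12²-(16/5)²)/(6·16·100000) = 2703/390625 m
Superposition: y = Σ y_i = -11531399/146484375 m ≈ -0.078721 m

y(16/5) = -11531399/146484375 m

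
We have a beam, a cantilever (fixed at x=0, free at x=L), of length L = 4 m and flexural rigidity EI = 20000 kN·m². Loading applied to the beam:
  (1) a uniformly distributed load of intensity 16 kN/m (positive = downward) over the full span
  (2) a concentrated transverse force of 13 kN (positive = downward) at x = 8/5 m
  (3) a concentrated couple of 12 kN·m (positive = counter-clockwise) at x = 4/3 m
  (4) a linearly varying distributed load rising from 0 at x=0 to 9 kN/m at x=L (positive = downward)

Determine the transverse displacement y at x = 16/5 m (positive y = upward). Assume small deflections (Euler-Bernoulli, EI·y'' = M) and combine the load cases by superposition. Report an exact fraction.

Load 1 — uniform load w=16 kN/m over full span:
  y_1 = -wx²(x²-4Lx+6L²)/(24EI) = -16·(16/5)²·((16/5)²-4·4·(16/5)+6·4²)/(24·20000) = -22016/1171875 m
Load 2 — point force P=13 kN at a=8/5 m (b=L-a=12/5):
  y_2 = -Pa²(3x-a)/(6EI)  [x>a] = -13·(8/5)²·(3·(16/5)-(8/5))/(6·20000) = -104/46875 m
Load 3 — applied couple M₀=12 kN·m at a=4/3 m (b=L-a=8/3):
  y_3 = M₀a(2x-a)/(2EI)  [x>a] = 12·(4/3)·(2·(16/5)-(4/3))/(2·20000) = 19/9375 m
Load 4 — triangular load w₀=9 kN/m (0→w₀ over full span):
  y_4 = (w₀Lx³/12-w₀L²x²/6-w₀x⁵/(120L))/EI = (9·4·(16/5)³/12-9·4²·(16/5)²/6-9·(16/5)⁵/(120·4))/20000 = -75072/9765625 m
Superposition: y = Σ y_i = -781241/29296875 m ≈ -0.026666 m

y(16/5) = -781241/29296875 m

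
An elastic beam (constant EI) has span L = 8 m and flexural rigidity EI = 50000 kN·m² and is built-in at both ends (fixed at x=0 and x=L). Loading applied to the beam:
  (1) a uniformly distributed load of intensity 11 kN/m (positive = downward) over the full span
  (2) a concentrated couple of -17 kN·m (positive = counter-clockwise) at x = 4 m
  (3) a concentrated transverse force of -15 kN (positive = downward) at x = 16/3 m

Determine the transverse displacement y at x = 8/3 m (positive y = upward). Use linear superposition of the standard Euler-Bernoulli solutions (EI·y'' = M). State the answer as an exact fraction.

Load 1 — uniform load w=11 kN/m over full span:
  y_1 = -wx²(L-x)²/(24EI) = -11·(8/3)²·(8-(8/3))²/(24·50000) = -1408/759375 m
Load 2 — applied couple M₀=-17 kN·m at a=4 m (b=L-a=4):
  y_2 = (R_Ax³/6 - M_Ax²/2)/EI  [x≤a] with R_A=-51/16, M_A=-17/4 = ((-51/16)·(8/3)³/6 - (-17/4)·(8/3)²/2)/50000 = 17/168750 m
Load 3 — point force P=-15 kN at a=16/3 m (b=L-a=8/3):
  y_3 = -Pb²x²(3aL-(3a+b)x)/(6L³EI)  [x≤a] = -(-15)·(8/3)²·(8/3)²·(3·(16/3)·8-(3·(16/3)+(8/3))·(8/3))/(6·8³·50000) = 176/455625 m
Superposition: y = Σ y_i = -6229/4556250 m ≈ -0.001367 m

y(8/3) = -6229/4556250 m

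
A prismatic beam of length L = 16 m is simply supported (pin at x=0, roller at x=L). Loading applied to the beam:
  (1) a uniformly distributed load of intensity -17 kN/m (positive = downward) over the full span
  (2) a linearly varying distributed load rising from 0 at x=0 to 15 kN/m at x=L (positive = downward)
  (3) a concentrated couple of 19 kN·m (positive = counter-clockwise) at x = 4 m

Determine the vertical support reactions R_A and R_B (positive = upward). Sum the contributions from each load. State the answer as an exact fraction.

Load 1 — uniform load w=-17 kN/m over full span:
  R_A = wL/2 = (-17)·16/2 = -136 kN
  R_B = wL/2 = (-17)·16/2 = -136 kN
Load 2 — triangular load w₀=15 kN/m (0→w₀ over full span):
  R_A = w₀L/6 = 15·16/6 = 40 kN
  R_B = w₀L/3 = 15·16/3 = 80 kN
Load 3 — applied couple M₀=19 kN·m at a=4 m (b=L-a=12):
  R_A = M₀/L = 19/16 kN
  R_B = -M₀/L = -19/16 kN
Superposition: R_A = -1517/16 kN, R_B = -915/16 kN

R_A = -1517/16 kN, R_B = -915/16 kN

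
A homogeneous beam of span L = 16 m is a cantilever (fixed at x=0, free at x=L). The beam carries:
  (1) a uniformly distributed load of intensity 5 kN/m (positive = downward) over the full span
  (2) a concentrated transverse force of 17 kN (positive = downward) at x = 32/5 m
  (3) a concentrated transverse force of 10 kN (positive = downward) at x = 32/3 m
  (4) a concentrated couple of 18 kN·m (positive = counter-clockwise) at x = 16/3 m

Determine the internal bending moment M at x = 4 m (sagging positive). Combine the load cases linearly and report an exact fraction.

M(4) = -6742/15 kN·m

Load 1 — uniform load w=5 kN/m over full span:
  M_1 = -w(L-x)²/2 = -5·(16-4)²/2 = -360 kN·m
Load 2 — point force P=17 kN at a=32/5 m (b=L-a=48/5):
  M_2 = -P(a-x)  [x≤a] = -17·((32/5)-4) = -204/5 kN·m
Load 3 — point force P=10 kN at a=32/3 m (b=L-a=16/3):
  M_3 = -P(a-x)  [x≤a] = -10·((32/3)-4) = -200/3 kN·m
Load 4 — applied couple M₀=18 kN·m at a=16/3 m (b=L-a=32/3):
  M_4 = M₀  [x≤a] = 18 = 18 kN·m
Superposition: M = Σ M_i = -6742/15 kN·m ≈ -449.466667 kN·m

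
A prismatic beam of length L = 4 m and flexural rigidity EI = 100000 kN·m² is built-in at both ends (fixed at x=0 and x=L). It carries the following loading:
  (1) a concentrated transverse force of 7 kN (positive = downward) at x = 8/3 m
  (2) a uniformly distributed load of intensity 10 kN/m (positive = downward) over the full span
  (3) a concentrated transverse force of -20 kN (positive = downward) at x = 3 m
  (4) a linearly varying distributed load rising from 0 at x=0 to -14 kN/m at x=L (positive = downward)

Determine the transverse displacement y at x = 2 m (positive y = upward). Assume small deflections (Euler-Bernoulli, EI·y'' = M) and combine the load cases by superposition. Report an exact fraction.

Load 1 — point force P=7 kN at a=8/3 m (b=L-a=4/3):
  y_1 = -Pb²x²(3aL-(3a+b)x)/(6L³EI)  [x≤a] = -7·(4/3)²·2²·(3·(8/3)·4-(3·(8/3)+(4/3))·2)/(6·4³·100000) = -7/405000 m
Load 2 — uniform load w=10 kN/m over full span:
  y_2 = -wx²(L-x)²/(24EI) = -10·2²·(4-2)²/(24·100000) = -1/15000 m
Load 3 — point force P=-20 kN at a=3 m (b=L-a=1):
  y_3 = -Pb²x²(3aL-(3a+b)x)/(6L³EI)  [x≤a] = -(-20)·1²·2²·(3·3·4-(3·3+1)·2)/(6·4³·100000) = 1/30000 m
Load 4 — triangular load w₀=-14 kN/m (0→w₀ over full span):
  y_4 = -w₀x²(L-x)²(x+2L)/(120LEI) = -(-14)·2²·(4-2)²·(2+2·4)/(120·4·100000) = 7/150000 m
Superposition: y = Σ y_i = -1/253125 m ≈ -0.000004 m

y(2) = -1/253125 m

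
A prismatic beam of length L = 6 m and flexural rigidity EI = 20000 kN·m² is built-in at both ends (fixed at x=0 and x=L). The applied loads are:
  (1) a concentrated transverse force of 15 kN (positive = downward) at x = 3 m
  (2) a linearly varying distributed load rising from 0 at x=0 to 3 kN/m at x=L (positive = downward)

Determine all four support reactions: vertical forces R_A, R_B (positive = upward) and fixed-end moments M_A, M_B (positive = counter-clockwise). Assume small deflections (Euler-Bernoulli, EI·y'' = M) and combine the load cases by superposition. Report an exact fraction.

R_A = 51/5 kN, M_A = 297/20 kN·m, R_B = 69/5 kN, M_B = -333/20 kN·m

Load 1 — point force P=15 kN at a=3 m (b=L-a=3):
  R_A = Pb²(3a+b)/L³ = 15·3²·(3·3+3)/6³ = 15/2 kN
  M_A = Pab²/L² = 15·3·3²/6² = 45/4 kN·m
  R_B = Pa²(a+3b)/L³ = 15·3²·(3+3·3)/6³ = 15/2 kN
  M_B = -Pa²b/L² = -15·3²·3/6² = -45/4 kN·m
Load 2 — triangular load w₀=3 kN/m (0→w₀ over full span):
  R_A = 3w₀L/20 = 3·3·6/20 = 27/10 kN
  M_A = w₀L²/30 = 3·6²/30 = 18/5 kN·m
  R_B = 7w₀L/20 = 7·3·6/20 = 63/10 kN
  M_B = -w₀L²/20 = -3·6²/20 = -27/5 kN·m
Superposition: R_A = 51/5 kN, M_A = 297/20 kN·m, R_B = 69/5 kN, M_B = -333/20 kN·m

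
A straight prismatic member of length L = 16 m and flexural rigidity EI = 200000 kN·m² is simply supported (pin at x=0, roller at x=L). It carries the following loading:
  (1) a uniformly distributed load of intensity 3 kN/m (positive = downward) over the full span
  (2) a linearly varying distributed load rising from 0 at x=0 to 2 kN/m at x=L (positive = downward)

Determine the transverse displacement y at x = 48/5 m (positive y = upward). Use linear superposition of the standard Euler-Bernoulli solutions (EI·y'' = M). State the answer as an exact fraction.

y(48/5) = -2391808/146484375 m

Load 1 — uniform load w=3 kN/m over full span:
  y_1 = -wx(L³-2Lx²+x³)/(24EI) = -3·(48/5)·(16³-2·16·(48/5)²+(48/5)³)/(24·200000) = -23808/1953125 m
Load 2 — triangular load w₀=2 kN/m (0→w₀ over full span):
  y_2 = -w₀x(7L⁴-10L²x²+3x⁴)/(360LEI) = -2·(48/5)·(7·16⁴-10·16²·(48/5)²+3·(48/5)⁴)/(360·16·200000) = -606208/146484375 m
Superposition: y = Σ y_i = -2391808/146484375 m ≈ -0.016328 m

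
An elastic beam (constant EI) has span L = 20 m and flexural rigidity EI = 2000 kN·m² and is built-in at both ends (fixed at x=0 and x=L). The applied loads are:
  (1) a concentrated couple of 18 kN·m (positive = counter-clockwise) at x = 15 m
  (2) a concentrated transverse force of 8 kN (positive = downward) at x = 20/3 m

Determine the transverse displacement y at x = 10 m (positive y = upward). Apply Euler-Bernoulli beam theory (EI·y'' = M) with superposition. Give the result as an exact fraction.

Load 1 — applied couple M₀=18 kN·m at a=15 m (b=L-a=5):
  y_1 = (R_Ax³/6 - M_Ax²/2)/EI  [x≤a] with R_A=81/80, M_A=45/8 = ((81/80)·10³/6 - (45/8)·10²/2)/2000 = -9/160 m
Load 2 — point force P=8 kN at a=20/3 m (b=L-a=40/3):
  y_2 = -Pa²(L-x)²(3bL-(3b+a)(L-x))/(6L³EI)  [x>a] = -8·(20/3)²·(20-10)²·(3·(40/3)·20-(3·(40/3)+(20/3))·(20-10))/(6·20³·2000) = -10/81 m
Superposition: y = Σ y_i = -2329/12960 m ≈ -0.179707 m

y(10) = -2329/12960 m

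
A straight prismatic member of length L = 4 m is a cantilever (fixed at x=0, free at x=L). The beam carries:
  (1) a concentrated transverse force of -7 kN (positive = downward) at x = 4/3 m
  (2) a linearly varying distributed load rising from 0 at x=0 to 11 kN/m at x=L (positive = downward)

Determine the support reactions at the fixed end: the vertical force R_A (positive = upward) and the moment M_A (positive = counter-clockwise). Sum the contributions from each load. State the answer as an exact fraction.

Load 1 — point force P=-7 kN at a=4/3 m (b=L-a=8/3):
  R_A = P = (-7) = -7 kN
  M_A = Pa = (-7)·(4/3) = -28/3 kN·m
Load 2 — triangular load w₀=11 kN/m (0→w₀ over full span):
  R_A = w₀L/2 = 11·4/2 = 22 kN
  M_A = w₀L²/3 = 11·4²/3 = 176/3 kN·m
Superposition: R_A = 15 kN, M_A = 148/3 kN·m

R_A = 15 kN, M_A = 148/3 kN·m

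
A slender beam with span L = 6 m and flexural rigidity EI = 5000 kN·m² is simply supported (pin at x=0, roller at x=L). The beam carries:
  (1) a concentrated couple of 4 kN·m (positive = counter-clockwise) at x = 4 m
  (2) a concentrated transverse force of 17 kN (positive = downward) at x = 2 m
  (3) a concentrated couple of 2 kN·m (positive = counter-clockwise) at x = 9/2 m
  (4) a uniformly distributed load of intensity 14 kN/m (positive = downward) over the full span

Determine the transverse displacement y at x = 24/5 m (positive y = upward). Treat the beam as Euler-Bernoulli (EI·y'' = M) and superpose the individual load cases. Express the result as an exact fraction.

Load 1 — applied couple M₀=4 kN·m at a=4 m (b=L-a=2):
  y_1 = (M₀x³/(6L)-M₀(x-a)²/2+C₁x)/EI  [x>a] with C₁=M₀(3b²-L²)/(6L)=-8/3 = (4·(24/5)³/(6·6)-4·((24/5)-4)²/2+(-8/3)·(24/5))/5000 = -28/78125 m
Load 2 — point force P=17 kN at a=2 m (b=L-a=4):
  y_2 = -Pa(L-x)(2Lx-a²-x²)/(6LEI)  [x>a] = -17·2·(6-(24/5))·(2·6·(24/5)-2²-(24/5)²)/(6·6·5000) = -3247/468750 m
Load 3 — applied couple M₀=2 kN·m at a=9/2 m (b=L-a=3/2):
  y_3 = (M₀x³/(6L)-M₀(x-a)²/2+C₁x)/EI  [x>a] with C₁=M₀(3b²-L²)/(6L)=-13/8 = (2·(24/5)³/(6·6)-2·((24/5)-(9/2))²/2+(-13/8)·(24/5))/5000 = -873/2500000 m
Load 4 — uniform load w=14 kN/m over full span:
  y_4 = -wx(L³-2Lx²+x³)/(24EI) = -14·(24/5)·(6³-2·6·(24/5)²+(24/5)³)/(24·5000) = -10962/390625 m
Superposition: y = Σ y_i = -1338647/37500000 m ≈ -0.035697 m

y(24/5) = -1338647/37500000 m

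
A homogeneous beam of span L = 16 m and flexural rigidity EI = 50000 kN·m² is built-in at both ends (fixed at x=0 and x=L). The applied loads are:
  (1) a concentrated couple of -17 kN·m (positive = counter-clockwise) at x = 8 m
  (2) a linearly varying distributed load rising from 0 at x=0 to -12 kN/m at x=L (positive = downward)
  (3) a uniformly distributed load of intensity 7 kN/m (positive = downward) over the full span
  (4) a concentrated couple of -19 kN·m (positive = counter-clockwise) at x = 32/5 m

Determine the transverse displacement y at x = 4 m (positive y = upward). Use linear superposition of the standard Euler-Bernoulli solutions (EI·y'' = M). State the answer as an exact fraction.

y(4) = -683/250000 m

Load 1 — applied couple M₀=-17 kN·m at a=8 m (b=L-a=8):
  y_1 = (R_Ax³/6 - M_Ax²/2)/EI  [x≤a] with R_A=-51/32, M_A=-17/4 = ((-51/32)·4³/6 - (-17/4)·4²/2)/50000 = 17/50000 m
Load 2 — triangular load w₀=-12 kN/m (0→w₀ over full span):
  y_2 = -w₀x²(L-x)²(x+2L)/(120LEI) = -(-12)·4²·(16-4)²·(4+2·16)/(120·16·50000) = 162/15625 m
Load 3 — uniform load w=7 kN/m over full span:
  y_3 = -wx²(L-x)²/(24EI) = -7·4²·(16-4)²/(24·50000) = -42/3125 m
Load 4 — applied couple M₀=-19 kN·m at a=32/5 m (b=L-a=48/5):
  y_4 = (R_Ax³/6 - M_Ax²/2)/EI  [x≤a] with R_A=-171/100, M_A=-57/25 = ((-171/100)·4³/6 - (-57/25)·4²/2)/50000 = 0 m
Superposition: y = Σ y_i = -683/250000 m ≈ -0.002732 m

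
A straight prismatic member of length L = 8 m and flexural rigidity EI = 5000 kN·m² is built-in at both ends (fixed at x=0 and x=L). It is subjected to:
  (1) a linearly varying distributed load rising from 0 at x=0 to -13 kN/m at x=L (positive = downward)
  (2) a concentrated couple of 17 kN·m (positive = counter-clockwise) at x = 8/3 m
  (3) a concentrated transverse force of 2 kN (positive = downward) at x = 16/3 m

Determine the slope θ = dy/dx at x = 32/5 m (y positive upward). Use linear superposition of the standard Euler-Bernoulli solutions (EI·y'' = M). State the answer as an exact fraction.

θ(32/5) = -67379/10546875 rad

Load 1 — triangular load w₀=-13 kN/m (0→w₀ over full span):
  θ_1 = -w₀(2x(L-x)(L-2x)(x+2L)+x²(L-x)²)/(120LEI) = -(-13)·(2·(32/5)·(8-(32/5))·(8-2·(32/5))·((32/5)+2·8)+(32/5)²·(8-(32/5))²)/(120·8·5000) = -6656/1171875 rad
Load 2 — applied couple M₀=17 kN·m at a=8/3 m (b=L-a=16/3):
  θ_2 = (R_Ax²/2 - M_Ax - M₀(x-a))/EI  [x>a] with R_A=17/6, M_A=0 = ((17/6)·(32/5)²/2 - 0·(32/5) - 17·((32/5)-(8/3)))/5000 = -17/15625 rad
Load 3 — point force P=2 kN at a=16/3 m (b=L-a=8/3):
  θ_3 = Pa²(L-x)(2bL-(3b+a)(L-x))/(2L³EI)  [x>a] = 2·(16/3)²·(8-(32/5))·(2·(8/3)·8-(3·(8/3)+(16/3))·(8-(32/5)))/(2·8³·5000) = 32/84375 rad
Superposition: θ = Σ θ_i = -67379/10546875 rad ≈ -0.006389 rad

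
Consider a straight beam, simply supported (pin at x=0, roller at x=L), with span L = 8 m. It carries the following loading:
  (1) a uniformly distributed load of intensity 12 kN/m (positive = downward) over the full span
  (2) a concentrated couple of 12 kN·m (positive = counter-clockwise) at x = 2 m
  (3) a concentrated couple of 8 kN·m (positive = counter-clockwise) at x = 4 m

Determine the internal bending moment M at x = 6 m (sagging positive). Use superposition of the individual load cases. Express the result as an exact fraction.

Load 1 — uniform load w=12 kN/m over full span:
  M_1 = wx(L-x)/2 = 12·6·(8-6)/2 = 72 kN·m
Load 2 — applied couple M₀=12 kN·m at a=2 m (b=L-a=6):
  M_2 = M₀x/L - M₀  [x>a] = 12·6/8 - 12 = -3 kN·m
Load 3 — applied couple M₀=8 kN·m at a=4 m (b=L-a=4):
  M_3 = M₀x/L - M₀  [x>a] = 8·6/8 - 8 = -2 kN·m
Superposition: M = Σ M_i = 67 kN·m ≈ 67.000000 kN·m

M(6) = 67 kN·m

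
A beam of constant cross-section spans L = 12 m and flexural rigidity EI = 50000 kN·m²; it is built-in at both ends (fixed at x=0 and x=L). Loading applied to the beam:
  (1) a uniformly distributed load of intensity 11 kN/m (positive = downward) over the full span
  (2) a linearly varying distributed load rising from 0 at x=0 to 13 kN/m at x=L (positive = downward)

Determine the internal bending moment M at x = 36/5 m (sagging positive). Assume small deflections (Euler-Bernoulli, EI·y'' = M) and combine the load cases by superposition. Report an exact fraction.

M(36/5) = 12096/125 kN·m

Load 1 — uniform load w=11 kN/m over full span:
  M_1 = wLx/2 - wL²/12 - wx²/2 = 11·12·(36/5)/2 - 11·12²/12 - 11·(36/5)²/2 = 1452/25 kN·m
Load 2 — triangular load w₀=13 kN/m (0→w₀ over full span):
  M_2 = 3w₀Lx/20 - w₀L²/30 - w₀x³/(6L) = 3·13·12·(36/5)/20 - 13·12²/30 - 13·(36/5)³/(6·12) = 4836/125 kN·m
Superposition: M = Σ M_i = 12096/125 kN·m ≈ 96.768000 kN·m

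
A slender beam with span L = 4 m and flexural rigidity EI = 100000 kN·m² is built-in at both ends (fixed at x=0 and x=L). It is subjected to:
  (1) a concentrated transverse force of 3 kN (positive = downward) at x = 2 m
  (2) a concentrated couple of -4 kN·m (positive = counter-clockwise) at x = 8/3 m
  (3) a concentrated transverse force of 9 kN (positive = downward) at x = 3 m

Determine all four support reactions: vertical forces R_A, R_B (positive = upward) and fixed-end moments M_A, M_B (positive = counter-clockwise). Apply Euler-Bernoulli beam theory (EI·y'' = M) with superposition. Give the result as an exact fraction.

R_A = 151/96 kN, M_A = 89/48 kN·m, R_B = 1001/96 kN, M_B = -105/16 kN·m

Load 1 — point force P=3 kN at a=2 m (b=L-a=2):
  R_A = Pb²(3a+b)/L³ = 3·2²·(3·2+2)/4³ = 3/2 kN
  M_A = Pab²/L² = 3·2·2²/4² = 3/2 kN·m
  R_B = Pa²(a+3b)/L³ = 3·2²·(2+3·2)/4³ = 3/2 kN
  M_B = -Pa²b/L² = -3·2²·2/4² = -3/2 kN·m
Load 2 — applied couple M₀=-4 kN·m at a=8/3 m (b=L-a=4/3):
  R_A = 6M₀ab/L³ = 6·(-4)·(8/3)·(4/3)/4³ = -4/3 kN
  M_A = M₀b(2a-b)/L² = (-4)·(4/3)·(2·(8/3)-(4/3))/4² = -4/3 kN·m
  R_B = -6M₀ab/L³ = -6·(-4)·(8/3)·(4/3)/4³ = 4/3 kN
  M_B = M₀a(2b-a)/L² = (-4)·(8/3)·(2·(4/3)-(8/3))/4² = 0 kN·m
Load 3 — point force P=9 kN at a=3 m (b=L-a=1):
  R_A = Pb²(3a+b)/L³ = 9·1²·(3·3+1)/4³ = 45/32 kN
  M_A = Pab²/L² = 9·3·1²/4² = 27/16 kN·m
  R_B = Pa²(a+3b)/L³ = 9·3²·(3+3·1)/4³ = 243/32 kN
  M_B = -Pa²b/L² = -9·3²·1/4² = -81/16 kN·m
Superposition: R_A = 151/96 kN, M_A = 89/48 kN·m, R_B = 1001/96 kN, M_B = -105/16 kN·m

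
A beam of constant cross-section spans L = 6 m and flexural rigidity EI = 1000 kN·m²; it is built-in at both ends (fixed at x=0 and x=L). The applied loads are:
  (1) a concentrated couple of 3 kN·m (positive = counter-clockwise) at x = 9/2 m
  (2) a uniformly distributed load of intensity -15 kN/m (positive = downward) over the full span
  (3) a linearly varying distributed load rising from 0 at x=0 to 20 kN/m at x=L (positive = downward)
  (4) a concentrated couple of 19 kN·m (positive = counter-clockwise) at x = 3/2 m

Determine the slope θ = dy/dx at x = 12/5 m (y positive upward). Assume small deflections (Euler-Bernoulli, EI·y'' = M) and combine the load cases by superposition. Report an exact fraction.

Load 1 — applied couple M₀=3 kN·m at a=9/2 m (b=L-a=3/2):
  θ_1 = (R_Ax²/2 - M_Ax)/EI  [x≤a] with R_A=9/16, M_A=15/16 = ((9/16)·(12/5)²/2 - (15/16)·(12/5))/1000 = -63/100000 rad
Load 2 — uniform load w=-15 kN/m over full span:
  θ_2 = -wx(L-x)(L-2x)/(12EI) = -(-15)·(12/5)·(6-(12/5))·(6-2·(12/5))/(12·1000) = 81/6250 rad
Load 3 — triangular load w₀=20 kN/m (0→w₀ over full span):
  θ_3 = -w₀(2x(L-x)(L-2x)(x+2L)+x²(L-x)²)/(120LEI) = -20·(2·(12/5)·(6-(12/5))·(6-2·(12/5))·((12/5)+2·6)+(12/5)²·(6-(12/5))²)/(120·6·1000) = -162/15625 rad
Load 4 — applied couple M₀=19 kN·m at a=3/2 m (b=L-a=9/2):
  θ_4 = (R_Ax²/2 - M_Ax - M₀(x-a))/EI  [x>a] with R_A=57/16, M_A=-57/16 = ((57/16)·(12/5)²/2 - (-57/16)·(12/5) - 19·((12/5)-(3/2)))/1000 = 171/100000 rad
Superposition: θ = Σ θ_i = 459/125000 rad ≈ 0.003672 rad

θ(12/5) = 459/125000 rad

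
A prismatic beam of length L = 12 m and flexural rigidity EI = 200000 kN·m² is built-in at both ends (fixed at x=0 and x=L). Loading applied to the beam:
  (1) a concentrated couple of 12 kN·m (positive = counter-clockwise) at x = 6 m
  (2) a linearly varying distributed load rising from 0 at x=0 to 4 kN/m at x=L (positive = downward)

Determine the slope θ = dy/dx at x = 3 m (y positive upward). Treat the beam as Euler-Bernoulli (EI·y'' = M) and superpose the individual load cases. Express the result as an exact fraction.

Load 1 — applied couple M₀=12 kN·m at a=6 m (b=L-a=6):
  θ_1 = (R_Ax²/2 - M_Ax)/EI  [x≤a] with R_A=3/2, M_A=3 = ((3/2)·3²/2 - 3·3)/200000 = -9/800000 rad
Load 2 — triangular load w₀=4 kN/m (0→w₀ over full span):
  θ_2 = -w₀(2x(L-x)(L-2x)(x+2L)+x²(L-x)²)/(120LEI) = -4·(2·3·(12-3)·(12-2·3)·(3+2·12)+3²·(12-3)²)/(120·12·200000) = -1053/8000000 rad
Superposition: θ = Σ θ_i = -1143/8000000 rad ≈ -0.000143 rad

θ(3) = -1143/8000000 rad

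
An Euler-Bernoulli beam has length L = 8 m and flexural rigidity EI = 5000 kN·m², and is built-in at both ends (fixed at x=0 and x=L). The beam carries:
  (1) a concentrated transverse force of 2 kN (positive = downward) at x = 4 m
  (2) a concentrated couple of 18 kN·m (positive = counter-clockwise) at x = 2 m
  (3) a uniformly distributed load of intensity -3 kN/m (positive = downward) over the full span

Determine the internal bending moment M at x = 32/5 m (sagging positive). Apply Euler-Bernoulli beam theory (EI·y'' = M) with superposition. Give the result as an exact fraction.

M(32/5) = 363/200 kN·m

Load 1 — point force P=2 kN at a=4 m (b=L-a=4):
  M_1 = Pa²(a+3b)(L-x)/L³ - Pa²b/L²  [x>a] = 2·4²·(4+3·4)·(8-(32/5))/8³ - 2·4²·4/8² = -2/5 kN·m
Load 2 — applied couple M₀=18 kN·m at a=2 m (b=L-a=6):
  M_2 = R_Ax - M_A - M₀  [x>a] with R_A=81/32, M_A=-27/8 = (81/32)·(32/5) - (-27/8) - 18 = 63/40 kN·m
Load 3 — uniform load w=-3 kN/m over full span:
  M_3 = wLx/2 - wL²/12 - wx²/2 = (-3)·8·(32/5)/2 - (-3)·8²/12 - (-3)·(32/5)²/2 = 16/25 kN·m
Superposition: M = Σ M_i = 363/200 kN·m ≈ 1.815000 kN·m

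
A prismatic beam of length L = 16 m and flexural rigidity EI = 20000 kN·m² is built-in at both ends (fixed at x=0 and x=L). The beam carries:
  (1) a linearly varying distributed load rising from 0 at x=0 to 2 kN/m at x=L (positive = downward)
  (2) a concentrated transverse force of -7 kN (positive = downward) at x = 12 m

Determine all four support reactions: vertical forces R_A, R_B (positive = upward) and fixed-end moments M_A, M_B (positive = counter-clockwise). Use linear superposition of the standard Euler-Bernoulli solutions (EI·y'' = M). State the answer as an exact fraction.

Load 1 — triangular load w₀=2 kN/m (0→w₀ over full span):
  R_A = 3w₀L/20 = 3·2·16/20 = 24/5 kN
  M_A = w₀L²/30 = 2·16²/30 = 256/15 kN·m
  R_B = 7w₀L/20 = 7·2·16/20 = 56/5 kN
  M_B = -w₀L²/20 = -2·16²/20 = -128/5 kN·m
Load 2 — point force P=-7 kN at a=12 m (b=L-a=4):
  R_A = Pb²(3a+b)/L³ = (-7)·4²·(3·12+4)/16³ = -35/32 kN
  M_A = Pab²/L² = (-7)·12·4²/16² = -21/4 kN·m
  R_B = Pa²(a+3b)/L³ = (-7)·12²·(12+3·4)/16³ = -189/32 kN
  M_B = -Pa²b/L² = -(-7)·12²·4/16² = 63/4 kN·m
Superposition: R_A = 593/160 kN, M_A = 709/60 kN·m, R_B = 847/160 kN, M_B = -197/20 kN·m

R_A = 593/160 kN, M_A = 709/60 kN·m, R_B = 847/160 kN, M_B = -197/20 kN·m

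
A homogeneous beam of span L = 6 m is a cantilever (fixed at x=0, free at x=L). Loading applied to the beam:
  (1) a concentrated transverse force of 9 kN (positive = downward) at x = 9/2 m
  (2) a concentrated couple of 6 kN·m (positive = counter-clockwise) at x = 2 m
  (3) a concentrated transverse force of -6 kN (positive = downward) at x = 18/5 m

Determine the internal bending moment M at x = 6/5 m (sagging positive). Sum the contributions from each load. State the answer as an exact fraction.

Load 1 — point force P=9 kN at a=9/2 m (b=L-a=3/2):
  M_1 = -P(a-x)  [x≤a] = -9·((9/2)-(6/5)) = -297/10 kN·m
Load 2 — applied couple M₀=6 kN·m at a=2 m (b=L-a=4):
  M_2 = M₀  [x≤a] = 6 = 6 kN·m
Load 3 — point force P=-6 kN at a=18/5 m (b=L-a=12/5):
  M_3 = -P(a-x)  [x≤a] = -(-6)·((18/5)-(6/5)) = 72/5 kN·m
Superposition: M = Σ M_i = -93/10 kN·m ≈ -9.300000 kN·m

M(6/5) = -93/10 kN·m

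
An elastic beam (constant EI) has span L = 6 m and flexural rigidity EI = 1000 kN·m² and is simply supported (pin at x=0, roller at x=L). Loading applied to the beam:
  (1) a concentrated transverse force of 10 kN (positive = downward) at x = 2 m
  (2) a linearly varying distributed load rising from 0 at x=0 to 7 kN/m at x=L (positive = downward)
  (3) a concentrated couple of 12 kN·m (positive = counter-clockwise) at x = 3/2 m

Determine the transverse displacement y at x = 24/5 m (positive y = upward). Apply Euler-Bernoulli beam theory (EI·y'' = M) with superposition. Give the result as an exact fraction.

y(24/5) = -4323557/93750000 m

Load 1 — point force P=10 kN at a=2 m (b=L-a=4):
  y_1 = -Pa(L-x)(2Lx-a²-x²)/(6LEI)  [x>a] = -10·2·(6-(24/5))·(2·6·(24/5)-2²-(24/5)²)/(6·6·1000) = -191/9375 m
Load 2 — triangular load w₀=7 kN/m (0→w₀ over full span):
  y_2 = -w₀x(7L⁴-10L²x²+3x⁴)/(360LEI) = -7·(24/5)·(7·6⁴-10·6²·(24/5)²+3·(24/5)⁴)/(360·6·1000) = -72009/1953125 m
Load 3 — applied couple M₀=12 kN·m at a=3/2 m (b=L-a=9/2):
  y_3 = (M₀x³/(6L)-M₀(x-a)²/2+C₁x)/EI  [x>a] with C₁=M₀(3b²-L²)/(6L)=33/4 = (12·(24/5)³/(6·6)-12·((24/5)-(3/2))²/2+(33/4)·(24/5))/1000 = 2781/250000 m
Superposition: y = Σ y_i = -4323557/93750000 m ≈ -0.046118 m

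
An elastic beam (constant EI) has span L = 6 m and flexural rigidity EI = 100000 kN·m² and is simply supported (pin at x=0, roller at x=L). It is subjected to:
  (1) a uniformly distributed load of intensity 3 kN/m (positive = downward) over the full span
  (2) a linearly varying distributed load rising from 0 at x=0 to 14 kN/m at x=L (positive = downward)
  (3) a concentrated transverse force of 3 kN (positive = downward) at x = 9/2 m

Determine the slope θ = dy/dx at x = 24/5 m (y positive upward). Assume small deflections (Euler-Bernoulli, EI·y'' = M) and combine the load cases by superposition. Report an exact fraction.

θ(24/5) = 1530813/2000000000 rad

Load 1 — uniform load w=3 kN/m over full span:
  θ_1 = -w(L³-6Lx²+4x³)/(24EI) = -3·(6³-6·6·(24/5)²+4·(24/5)³)/(24·100000) = 2673/12500000 rad
Load 2 — triangular load w₀=14 kN/m (0→w₀ over full span):
  θ_2 = -w₀(7L⁴-30L²x²+15x⁴)/(360LEI) = -14·(7·6⁴-30·6²·(24/5)²+15·(24/5)⁴)/(360·6·100000) = 15897/31250000 rad
Load 3 — point force P=3 kN at a=9/2 m (b=L-a=3/2):
  θ_3 = -Pa(2L²-6Lx+3x²+a²)/(6LEI)  [x>a] = -3·(9/2)·(2·6²-6·6·(24/5)+3·(24/5)²+(9/2)²)/(6·6·100000) = 3429/80000000 rad
Superposition: θ = Σ θ_i = 1530813/2000000000 rad ≈ 0.000765 rad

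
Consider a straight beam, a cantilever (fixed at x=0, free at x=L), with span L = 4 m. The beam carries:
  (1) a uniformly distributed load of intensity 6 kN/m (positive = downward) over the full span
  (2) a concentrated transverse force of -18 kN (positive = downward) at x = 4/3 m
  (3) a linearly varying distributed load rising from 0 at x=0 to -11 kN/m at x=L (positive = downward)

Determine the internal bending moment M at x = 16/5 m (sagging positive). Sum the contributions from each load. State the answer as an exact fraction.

Load 1 — uniform load w=6 kN/m over full span:
  M_1 = -w(L-x)²/2 = -6·(4-(16/5))²/2 = -48/25 kN·m
Load 2 — point force P=-18 kN at a=4/3 m (b=L-a=8/3):
  M_2 = 0  [x>a] = 0 kN·m
Load 3 — triangular load w₀=-11 kN/m (0→w₀ over full span):
  M_3 = w₀Lx/2 - w₀L²/3 - w₀x³/(6L) = (-11)·4·(16/5)/2 - (-11)·4²/3 - (-11)·(16/5)³/(6·4) = 1232/375 kN·m
Superposition: M = Σ M_i = 512/375 kN·m ≈ 1.365333 kN·m

M(16/5) = 512/375 kN·m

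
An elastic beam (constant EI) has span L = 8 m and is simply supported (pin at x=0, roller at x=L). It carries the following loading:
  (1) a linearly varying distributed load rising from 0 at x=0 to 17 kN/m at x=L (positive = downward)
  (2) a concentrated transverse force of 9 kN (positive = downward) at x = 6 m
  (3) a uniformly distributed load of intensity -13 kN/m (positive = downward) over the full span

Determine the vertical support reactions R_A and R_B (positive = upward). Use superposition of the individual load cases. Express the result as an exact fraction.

R_A = -325/12 kN, R_B = 1/12 kN

Load 1 — triangular load w₀=17 kN/m (0→w₀ over full span):
  R_A = w₀L/6 = 17·8/6 = 68/3 kN
  R_B = w₀L/3 = 17·8/3 = 136/3 kN
Load 2 — point force P=9 kN at a=6 m (b=L-a=2):
  R_A = Pb/L = 9·2/8 = 9/4 kN
  R_B = Pa/L = 9·6/8 = 27/4 kN
Load 3 — uniform load w=-13 kN/m over full span:
  R_A = wL/2 = (-13)·8/2 = -52 kN
  R_B = wL/2 = (-13)·8/2 = -52 kN
Superposition: R_A = -325/12 kN, R_B = 1/12 kN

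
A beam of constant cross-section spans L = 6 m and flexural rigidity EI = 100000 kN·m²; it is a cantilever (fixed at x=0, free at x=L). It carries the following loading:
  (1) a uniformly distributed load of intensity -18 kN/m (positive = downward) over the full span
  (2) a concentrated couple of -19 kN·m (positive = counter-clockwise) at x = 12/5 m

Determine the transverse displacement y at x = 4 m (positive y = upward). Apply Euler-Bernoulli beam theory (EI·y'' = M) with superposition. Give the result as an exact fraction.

y(4) = 4701/312500 m

Load 1 — uniform load w=-18 kN/m over full span:
  y_1 = -wx²(x²-4Lx+6L²)/(24EI) = -(-18)·4²·(4²-4·6·4+6·6²)/(24·100000) = 51/3125 m
Load 2 — applied couple M₀=-19 kN·m at a=12/5 m (b=L-a=18/5):
  y_2 = M₀a(2x-a)/(2EI)  [x>a] = (-19)·(12/5)·(2·4-(12/5))/(2·100000) = -399/312500 m
Superposition: y = Σ y_i = 4701/312500 m ≈ 0.015043 m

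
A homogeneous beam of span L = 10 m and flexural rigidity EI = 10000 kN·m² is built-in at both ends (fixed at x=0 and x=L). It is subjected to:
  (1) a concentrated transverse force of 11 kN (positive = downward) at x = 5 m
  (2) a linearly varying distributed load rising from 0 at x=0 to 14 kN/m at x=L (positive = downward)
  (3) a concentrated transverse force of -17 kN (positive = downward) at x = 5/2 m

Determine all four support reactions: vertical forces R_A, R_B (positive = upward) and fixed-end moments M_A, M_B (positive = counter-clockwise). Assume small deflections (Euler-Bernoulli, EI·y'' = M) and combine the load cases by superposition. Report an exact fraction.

R_A = 389/32 kN, M_A = 3505/96 kN·m, R_B = 1659/32 kN, M_B = -2425/32 kN·m

Load 1 — point force P=11 kN at a=5 m (b=L-a=5):
  R_A = Pb²(3a+b)/L³ = 11·5²·(3·5+5)/10³ = 11/2 kN
  M_A = Pab²/L² = 11·5·5²/10² = 55/4 kN·m
  R_B = Pa²(a+3b)/L³ = 11·5²·(5+3·5)/10³ = 11/2 kN
  M_B = -Pa²b/L² = -11·5²·5/10² = -55/4 kN·m
Load 2 — triangular load w₀=14 kN/m (0→w₀ over full span):
  R_A = 3w₀L/20 = 3·14·10/20 = 21 kN
  M_A = w₀L²/30 = 14·10²/30 = 140/3 kN·m
  R_B = 7w₀L/20 = 7·14·10/20 = 49 kN
  M_B = -w₀L²/20 = -14·10²/20 = -70 kN·m
Load 3 — point force P=-17 kN at a=5/2 m (b=L-a=15/2):
  R_A = Pb²(3a+b)/L³ = (-17)·(15/2)²·(3·(5/2)+(15/2))/10³ = -459/32 kN
  M_A = Pab²/L² = (-17)·(5/2)·(15/2)²/10² = -765/32 kN·m
  R_B = Pa²(a+3b)/L³ = (-17)·(5/2)²·((5/2)+3·(15/2))/10³ = -85/32 kN
  M_B = -Pa²b/L² = -(-17)·(5/2)²·(15/2)/10² = 255/32 kN·m
Superposition: R_A = 389/32 kN, M_A = 3505/96 kN·m, R_B = 1659/32 kN, M_B = -2425/32 kN·m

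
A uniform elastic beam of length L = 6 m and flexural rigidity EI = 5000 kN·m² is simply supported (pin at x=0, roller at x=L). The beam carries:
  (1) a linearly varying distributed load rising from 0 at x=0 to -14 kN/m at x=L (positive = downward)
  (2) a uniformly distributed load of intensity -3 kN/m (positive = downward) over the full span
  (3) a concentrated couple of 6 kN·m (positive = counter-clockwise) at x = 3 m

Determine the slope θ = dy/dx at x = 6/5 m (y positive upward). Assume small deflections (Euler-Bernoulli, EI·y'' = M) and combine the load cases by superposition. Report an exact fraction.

θ(6/5) = 86907/6250000 rad

Load 1 — triangular load w₀=-14 kN/m (0→w₀ over full span):
  θ_1 = -w₀(7L⁴-30L²x²+15x⁴)/(360LEI) = -(-14)·(7·6⁴-30·6²·(6/5)²+15·(6/5)⁴)/(360·6·5000) = 3822/390625 rad
Load 2 — uniform load w=-3 kN/m over full span:
  θ_2 = -w(L³-6Lx²+4x³)/(24EI) = -(-3)·(6³-6·6·(6/5)²+4·(6/5)³)/(24·5000) = 2673/625000 rad
Load 3 — applied couple M₀=6 kN·m at a=3 m (b=L-a=3):
  θ_3 = (M₀x²/(2L)+C₁)/EI  [x≤a] with C₁=M₀(3b²-L²)/(6L)=-3/2 = (6·(6/5)²/(2·6)+(-3/2))/5000 = -39/250000 rad
Superposition: θ = Σ θ_i = 86907/6250000 rad ≈ 0.013905 rad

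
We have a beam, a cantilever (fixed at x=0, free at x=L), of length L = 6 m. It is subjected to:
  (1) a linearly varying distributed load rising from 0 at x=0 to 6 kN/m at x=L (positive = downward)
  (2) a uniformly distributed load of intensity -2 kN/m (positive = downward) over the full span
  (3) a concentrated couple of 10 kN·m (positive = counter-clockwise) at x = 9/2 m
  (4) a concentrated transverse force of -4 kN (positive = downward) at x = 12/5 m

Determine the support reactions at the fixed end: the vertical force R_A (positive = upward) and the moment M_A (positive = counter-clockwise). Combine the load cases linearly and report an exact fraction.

R_A = 2 kN, M_A = 82/5 kN·m

Load 1 — triangular load w₀=6 kN/m (0→w₀ over full span):
  R_A = w₀L/2 = 6·6/2 = 18 kN
  M_A = w₀L²/3 = 6·6²/3 = 72 kN·m
Load 2 — uniform load w=-2 kN/m over full span:
  R_A = wL = (-2)·6 = -12 kN
  M_A = wL²/2 = (-2)·6²/2 = -36 kN·m
Load 3 — applied couple M₀=10 kN·m at a=9/2 m (b=L-a=3/2):
  R_A = 0 kN
  M_A = -M₀ = -10 kN·m
Load 4 — point force P=-4 kN at a=12/5 m (b=L-a=18/5):
  R_A = P = (-4) = -4 kN
  M_A = Pa = (-4)·(12/5) = -48/5 kN·m
Superposition: R_A = 2 kN, M_A = 82/5 kN·m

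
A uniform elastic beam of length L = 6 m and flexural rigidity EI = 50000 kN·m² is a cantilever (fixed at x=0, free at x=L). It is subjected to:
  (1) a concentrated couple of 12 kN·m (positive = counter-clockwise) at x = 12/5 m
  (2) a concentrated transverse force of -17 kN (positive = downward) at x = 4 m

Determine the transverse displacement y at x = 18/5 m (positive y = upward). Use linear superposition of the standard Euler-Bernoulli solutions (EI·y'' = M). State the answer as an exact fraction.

y(18/5) = 11799/1562500 m

Load 1 — applied couple M₀=12 kN·m at a=12/5 m (b=L-a=18/5):
  y_1 = M₀a(2x-a)/(2EI)  [x>a] = 12·(12/5)·(2·(18/5)-(12/5))/(2·50000) = 108/78125 m
Load 2 — point force P=-17 kN at a=4 m (b=L-a=2):
  y_2 = -Px²(3a-x)/(6EI)  [x≤a] = -(-17)·(18/5)²·(3·4-(18/5))/(6·50000) = 9639/1562500 m
Superposition: y = Σ y_i = 11799/1562500 m ≈ 0.007551 m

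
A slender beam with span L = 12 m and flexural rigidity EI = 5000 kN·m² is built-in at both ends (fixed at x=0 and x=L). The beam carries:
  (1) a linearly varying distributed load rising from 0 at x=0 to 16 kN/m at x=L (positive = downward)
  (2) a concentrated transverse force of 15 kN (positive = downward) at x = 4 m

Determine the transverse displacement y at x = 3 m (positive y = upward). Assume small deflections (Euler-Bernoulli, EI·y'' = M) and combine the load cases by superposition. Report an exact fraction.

y(3) = -2887/50000 m

Load 1 — triangular load w₀=16 kN/m (0→w₀ over full span):
  y_1 = -w₀x²(L-x)²(x+2L)/(120LEI) = -16·3²·(12-3)²·(3+2·12)/(120·12·5000) = -2187/50000 m
Load 2 — point force P=15 kN at a=4 m (b=L-a=8):
  y_2 = -Pb²x²(3aL-(3a+b)x)/(6L³EI)  [x≤a] = -15·8²·3²·(3·4·12-(3·4+8)·3)/(6·12³·5000) = -7/500 m
Superposition: y = Σ y_i = -2887/50000 m ≈ -0.057740 m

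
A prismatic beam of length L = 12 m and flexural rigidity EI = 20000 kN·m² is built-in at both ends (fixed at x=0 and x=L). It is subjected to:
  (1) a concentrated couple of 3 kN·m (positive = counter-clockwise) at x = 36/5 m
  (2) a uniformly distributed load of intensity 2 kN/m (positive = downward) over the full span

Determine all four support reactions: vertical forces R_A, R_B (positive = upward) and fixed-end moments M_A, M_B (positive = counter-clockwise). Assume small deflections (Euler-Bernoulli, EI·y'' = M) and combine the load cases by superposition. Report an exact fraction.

R_A = 309/25 kN, M_A = 624/25 kN·m, R_B = 291/25 kN, M_B = -591/25 kN·m

Load 1 — applied couple M₀=3 kN·m at a=36/5 m (b=L-a=24/5):
  R_A = 6M₀ab/L³ = 6·3·(36/5)·(24/5)/12³ = 9/25 kN
  M_A = M₀b(2a-b)/L² = 3·(24/5)·(2·(36/5)-(24/5))/12² = 24/25 kN·m
  R_B = -6M₀ab/L³ = -6·3·(36/5)·(24/5)/12³ = -9/25 kN
  M_B = M₀a(2b-a)/L² = 3·(36/5)·(2·(24/5)-(36/5))/12² = 9/25 kN·m
Load 2 — uniform load w=2 kN/m over full span:
  R_A = wL/2 = 2·12/2 = 12 kN
  M_A = wL²/12 = 2·12²/12 = 24 kN·m
  R_B = wL/2 = 2·12/2 = 12 kN
  M_B = -wL²/12 = -2·12²/12 = -24 kN·m
Superposition: R_A = 309/25 kN, M_A = 624/25 kN·m, R_B = 291/25 kN, M_B = -591/25 kN·m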